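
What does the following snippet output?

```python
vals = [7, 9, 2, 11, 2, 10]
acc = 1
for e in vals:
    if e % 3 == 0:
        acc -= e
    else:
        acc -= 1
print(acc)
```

-13

e=7: not %3==0, acc = 1-1 = 0
e=9: %3==0, acc = 0-9 = -9
e=2: not %3==0, acc = (-9)-1 = -10
e=11: not %3==0, acc = (-10)-1 = -11
e=2: not %3==0, acc = (-11)-1 = -12
e=10: not %3==0, acc = (-12)-1 = -13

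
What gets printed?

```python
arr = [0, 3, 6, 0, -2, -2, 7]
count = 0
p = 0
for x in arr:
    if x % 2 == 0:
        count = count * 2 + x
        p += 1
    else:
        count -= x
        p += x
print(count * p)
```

-195

x=0: even, count = 0*2+0 = 0; p=1
x=3: not even, count = 0-3 = -3; p=4
x=6: even, count = (-3)*2+6 = 0; p=5
x=0: even, count = 0*2+0 = 0; p=6
x=-2: even, count = 0*2+(-2) = -2; p=7
x=-2: even, count = (-2)*2+(-2) = -6; p=8
x=7: not even, count = (-6)-7 = -13; p=15
count*p = (-13)*15 = -195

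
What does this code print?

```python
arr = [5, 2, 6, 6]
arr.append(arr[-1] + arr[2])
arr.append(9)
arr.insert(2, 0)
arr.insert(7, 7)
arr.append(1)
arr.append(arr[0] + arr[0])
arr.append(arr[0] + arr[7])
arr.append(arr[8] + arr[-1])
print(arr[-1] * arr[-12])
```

65

append arr[-1]+arr[2] = 6+6 = 12 → [5, 2, 6, 6, 12]
append 9 → [5, 2, 6, 6, 12, 9]
insert 0 at 2 → [5, 2, 0, 6, 6, 12, 9]
insert 7 at 7 → [5, 2, 0, 6, 6, 12, 9, 7]
append 1 → [5, 2, 0, 6, 6, 12, 9, 7, 1]
append arr[0]+arr[0] = 5+5 = 10 → [5, 2, 0, 6, 6, 12, 9, 7, 1, 10]
append arr[0]+arr[7] = 5+7 = 12 → [5, 2, 0, 6, 6, 12, 9, 7, 1, 10, 12]
append arr[8]+arr[-1] = 1+12 = 13 → [5, 2, 0, 6, 6, 12, 9, 7, 1, 10, 12, 13]
arr[-1]*arr[-12] = 13*5 = 65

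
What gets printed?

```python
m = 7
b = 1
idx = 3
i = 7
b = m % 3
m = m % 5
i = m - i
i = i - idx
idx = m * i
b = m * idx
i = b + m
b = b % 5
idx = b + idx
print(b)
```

b = 7%3 = 1
m = 7%5 = 2
i = 2-7 = -5
i = (-5)-3 = -8
idx = 2*(-8) = -16
b = 2*(-16) = -32
i = (-32)+2 = -30
b = (-32)%5 = 3
idx = 3+(-16) = -13

3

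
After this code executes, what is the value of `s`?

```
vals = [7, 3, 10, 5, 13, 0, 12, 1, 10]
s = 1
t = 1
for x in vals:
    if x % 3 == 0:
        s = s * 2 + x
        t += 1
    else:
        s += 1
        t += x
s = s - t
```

4

x=7: not %3==0, s = 1+1 = 2; t=8
x=3: %3==0, s = 2*2+3 = 7; t=9
x=10: not %3==0, s = 7+1 = 8; t=19
x=5: not %3==0, s = 8+1 = 9; t=24
x=13: not %3==0, s = 9+1 = 10; t=37
x=0: %3==0, s = 10*2+0 = 20; t=38
x=12: %3==0, s = 20*2+12 = 52; t=39
x=1: not %3==0, s = 52+1 = 53; t=40
x=10: not %3==0, s = 53+1 = 54; t=50
s-t = 54-50 = 4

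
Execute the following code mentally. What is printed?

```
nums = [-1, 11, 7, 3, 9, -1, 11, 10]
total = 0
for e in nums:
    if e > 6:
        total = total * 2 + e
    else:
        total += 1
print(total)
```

344

e=-1: not >6, total = 0+1 = 1
e=11: >6, total = 1*2+11 = 13
e=7: >6, total = 13*2+7 = 33
e=3: not >6, total = 33+1 = 34
e=9: >6, total = 34*2+9 = 77
e=-1: not >6, total = 77+1 = 78
e=11: >6, total = 78*2+11 = 167
e=10: >6, total = 167*2+10 = 344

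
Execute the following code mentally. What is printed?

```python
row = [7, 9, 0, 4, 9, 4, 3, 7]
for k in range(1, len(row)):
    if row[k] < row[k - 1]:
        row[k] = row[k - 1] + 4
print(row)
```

[7, 9, 13, 17, 21, 25, 29, 33]

k=1: 9>=7, unchanged → [7, 9, 0, 4, 9, 4, 3, 7]
k=2: 0<9, row[2] = 9+4 = 13 → [7, 9, 13, 4, 9, 4, 3, 7]
k=3: 4<13, row[3] = 13+4 = 17 → [7, 9, 13, 17, 9, 4, 3, 7]
k=4: 9<17, row[4] = 17+4 = 21 → [7, 9, 13, 17, 21, 4, 3, 7]
k=5: 4<21, row[5] = 21+4 = 25 → [7, 9, 13, 17, 21, 25, 3, 7]
k=6: 3<25, row[6] = 25+4 = 29 → [7, 9, 13, 17, 21, 25, 29, 7]
k=7: 7<29, row[7] = 29+4 = 33 → [7, 9, 13, 17, 21, 25, 29, 33]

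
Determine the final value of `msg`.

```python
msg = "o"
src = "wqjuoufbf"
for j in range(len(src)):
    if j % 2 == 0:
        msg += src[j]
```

'owjoff'

j=0: add 'w' → 'ow'
j=1: skip
j=2: add 'j' → 'owj'
j=3: skip
j=4: add 'o' → 'owjo'
j=5: skip
j=6: add 'f' → 'owjof'
j=7: skip
j=8: add 'f' → 'owjoff'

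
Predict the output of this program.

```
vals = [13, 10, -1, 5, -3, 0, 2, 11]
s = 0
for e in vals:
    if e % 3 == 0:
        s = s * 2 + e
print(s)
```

-6

e=13: not %3==0
e=10: not %3==0
e=-1: not %3==0
e=5: not %3==0
e=-3: %3==0, s = 0*2+(-3) = -3
e=0: %3==0, s = (-3)*2+0 = -6
e=2: not %3==0
e=11: not %3==0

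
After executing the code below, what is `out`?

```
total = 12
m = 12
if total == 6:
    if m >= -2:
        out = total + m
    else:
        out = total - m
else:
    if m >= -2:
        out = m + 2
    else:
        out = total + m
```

total=12, m=12
total == 6 is False; m >= -2 is True
→ out = m + 2 = 14

14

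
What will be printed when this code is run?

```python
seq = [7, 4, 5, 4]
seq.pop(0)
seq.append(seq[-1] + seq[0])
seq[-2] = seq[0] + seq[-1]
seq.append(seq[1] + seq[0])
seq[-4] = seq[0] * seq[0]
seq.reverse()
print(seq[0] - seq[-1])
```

pop(0) removes 7 → [4, 5, 4]
append seq[-1]+seq[0] = 4+4 = 8 → [4, 5, 4, 8]
seq[-2] = seq[0]+seq[-1] = 4+8 = 12 → [4, 5, 12, 8]
append seq[1]+seq[0] = 5+4 = 9 → [4, 5, 12, 8, 9]
seq[-4] = seq[0]*seq[0] = 4*4 = 16 → [4, 16, 12, 8, 9]
reverse → [9, 8, 12, 16, 4]
seq[0]-seq[-1] = 9-4 = 5

5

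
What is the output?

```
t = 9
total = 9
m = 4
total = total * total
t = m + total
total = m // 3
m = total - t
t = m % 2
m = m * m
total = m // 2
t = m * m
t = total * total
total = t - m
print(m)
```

7056

total = 9*9 = 81
t = 4+81 = 85
total = 4//3 = 1
m = 1-85 = -84
t = (-84)%2 = 0
m = (-84)*(-84) = 7056
total = 7056//2 = 3528
t = 7056*7056 = 49787136
t = 3528*3528 = 12446784
total = 12446784-7056 = 12439728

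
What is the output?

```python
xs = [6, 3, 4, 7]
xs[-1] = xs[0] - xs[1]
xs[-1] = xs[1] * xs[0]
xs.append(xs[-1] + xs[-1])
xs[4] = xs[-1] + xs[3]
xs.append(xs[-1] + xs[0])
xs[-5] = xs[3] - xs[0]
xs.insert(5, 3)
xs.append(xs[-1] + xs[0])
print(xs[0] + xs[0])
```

12

xs[-1] = xs[0]-xs[1] = 6-3 = 3 → [6, 3, 4, 3]
xs[-1] = xs[1]*xs[0] = 3*6 = 18 → [6, 3, 4, 18]
append xs[-1]+xs[-1] = 18+18 = 36 → [6, 3, 4, 18, 36]
xs[4] = xs[-1]+xs[3] = 36+18 = 54 → [6, 3, 4, 18, 54]
append xs[-1]+xs[0] = 54+6 = 60 → [6, 3, 4, 18, 54, 60]
xs[-5] = xs[3]-xs[0] = 18-6 = 12 → [6, 12, 4, 18, 54, 60]
insert 3 at 5 → [6, 12, 4, 18, 54, 3, 60]
append xs[-1]+xs[0] = 60+6 = 66 → [6, 12, 4, 18, 54, 3, 60, 66]
xs[0]+xs[0] = 6+6 = 12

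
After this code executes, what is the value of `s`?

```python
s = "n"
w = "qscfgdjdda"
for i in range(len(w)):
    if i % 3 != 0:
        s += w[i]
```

i=0: skip
i=1: add 's' → 'ns'
i=2: add 'c' → 'nsc'
i=3: skip
i=4: add 'g' → 'nscg'
i=5: add 'd' → 'nscgd'
i=6: skip
i=7: add 'd' → 'nscgdd'
i=8: add 'd' → 'nscgddd'
i=9: skip

'nscgddd'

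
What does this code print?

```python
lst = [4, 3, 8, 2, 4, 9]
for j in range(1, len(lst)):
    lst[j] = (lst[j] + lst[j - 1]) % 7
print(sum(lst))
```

j=1: lst[1] = (3+4)%7 = 0 → [4, 0, 8, 2, 4, 9]
j=2: lst[2] = (8+0)%7 = 1 → [4, 0, 1, 2, 4, 9]
j=3: lst[3] = (2+1)%7 = 3 → [4, 0, 1, 3, 4, 9]
j=4: lst[4] = (4+3)%7 = 0 → [4, 0, 1, 3, 0, 9]
j=5: lst[5] = (9+0)%7 = 2 → [4, 0, 1, 3, 0, 2]
sum = 10

10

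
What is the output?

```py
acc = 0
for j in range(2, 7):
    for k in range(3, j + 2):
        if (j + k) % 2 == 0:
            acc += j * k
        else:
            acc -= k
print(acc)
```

85

j=2,k=3: odd sum, acc = 0-3 = -3
j=3,k=3: even sum, acc = (-3)+9 = 6
j=3,k=4: odd sum, acc = 6-4 = 2
j=4,k=3: odd sum, acc = 2-3 = -1
j=4,k=4: even sum, acc = (-1)+16 = 15
j=4,k=5: odd sum, acc = 15-5 = 10
j=5,k=3: even sum, acc = 10+15 = 25
j=5,k=4: odd sum, acc = 25-4 = 21
j=5,k=5: even sum, acc = 21+25 = 46
j=5,k=6: odd sum, acc = 46-6 = 40
j=6,k=3: odd sum, acc = 40-3 = 37
j=6,k=4: even sum, acc = 37+24 = 61
j=6,k=5: odd sum, acc = 61-5 = 56
j=6,k=6: even sum, acc = 56+36 = 92
j=6,k=7: odd sum, acc = 92-7 = 85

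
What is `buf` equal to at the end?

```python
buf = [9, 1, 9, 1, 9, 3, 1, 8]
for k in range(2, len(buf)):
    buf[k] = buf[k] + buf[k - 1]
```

k=2: buf[2] = 9+1 = 10 → [9, 1, 10, 1, 9, 3, 1, 8]
k=3: buf[3] = 1+10 = 11 → [9, 1, 10, 11, 9, 3, 1, 8]
k=4: buf[4] = 9+11 = 20 → [9, 1, 10, 11, 20, 3, 1, 8]
k=5: buf[5] = 3+20 = 23 → [9, 1, 10, 11, 20, 23, 1, 8]
k=6: buf[6] = 1+23 = 24 → [9, 1, 10, 11, 20, 23, 24, 8]
k=7: buf[7] = 8+24 = 32 → [9, 1, 10, 11, 20, 23, 24, 32]

[9, 1, 10, 11, 20, 23, 24, 32]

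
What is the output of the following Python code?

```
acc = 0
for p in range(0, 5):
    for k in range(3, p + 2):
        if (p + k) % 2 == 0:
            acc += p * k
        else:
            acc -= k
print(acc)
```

10

p=2,k=3: odd sum, acc = 0-3 = -3
p=3,k=3: even sum, acc = (-3)+9 = 6
p=3,k=4: odd sum, acc = 6-4 = 2
p=4,k=3: odd sum, acc = 2-3 = -1
p=4,k=4: even sum, acc = (-1)+16 = 15
p=4,k=5: odd sum, acc = 15-5 = 10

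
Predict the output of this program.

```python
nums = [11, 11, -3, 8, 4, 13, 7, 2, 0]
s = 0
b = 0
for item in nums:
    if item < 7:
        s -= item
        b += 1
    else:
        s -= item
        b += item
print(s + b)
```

item=11: not <7, s = 0-11 = -11; b=11
item=11: not <7, s = (-11)-11 = -22; b=22
item=-3: <7, s = (-22)-(-3) = -19; b=23
item=8: not <7, s = (-19)-8 = -27; b=31
item=4: <7, s = (-27)-4 = -31; b=32
item=13: not <7, s = (-31)-13 = -44; b=45
item=7: not <7, s = (-44)-7 = -51; b=52
item=2: <7, s = (-51)-2 = -53; b=53
item=0: <7, s = (-53)-0 = -53; b=54
s+b = (-53)+54 = 1

1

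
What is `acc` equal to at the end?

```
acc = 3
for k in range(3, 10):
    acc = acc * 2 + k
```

885

k=3: acc = 3*2+3 = 9
k=4: acc = 9*2+4 = 22
k=5: acc = 22*2+5 = 49
k=6: acc = 49*2+6 = 104
k=7: acc = 104*2+7 = 215
k=8: acc = 215*2+8 = 438
k=9: acc = 438*2+9 = 885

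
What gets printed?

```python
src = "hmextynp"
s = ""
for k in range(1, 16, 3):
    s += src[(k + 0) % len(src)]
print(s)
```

mtpey

k=1: add src[1]='m' → 'm'
k=4: add src[4]='t' → 'mt'
k=7: add src[7]='p' → 'mtp'
k=10: add src[2]='e' → 'mtpe'
k=13: add src[5]='y' → 'mtpey'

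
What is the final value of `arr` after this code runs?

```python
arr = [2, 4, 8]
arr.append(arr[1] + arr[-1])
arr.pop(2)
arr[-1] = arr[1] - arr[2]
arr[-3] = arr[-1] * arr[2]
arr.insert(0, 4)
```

append arr[1]+arr[-1] = 4+8 = 12 → [2, 4, 8, 12]
pop(2) removes 8 → [2, 4, 12]
arr[-1] = arr[1]-arr[2] = 4-12 = -8 → [2, 4, -8]
arr[-3] = arr[-1]*arr[2] = (-8)*(-8) = 64 → [64, 4, -8]
insert 4 at 0 → [4, 64, 4, -8]

[4, 64, 4, -8]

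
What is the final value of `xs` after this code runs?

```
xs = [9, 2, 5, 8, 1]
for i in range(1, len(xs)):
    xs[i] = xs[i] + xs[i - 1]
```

[9, 11, 16, 24, 25]

i=1: xs[1] = 2+9 = 11 → [9, 11, 5, 8, 1]
i=2: xs[2] = 5+11 = 16 → [9, 11, 16, 8, 1]
i=3: xs[3] = 8+16 = 24 → [9, 11, 16, 24, 1]
i=4: xs[4] = 1+24 = 25 → [9, 11, 16, 24, 25]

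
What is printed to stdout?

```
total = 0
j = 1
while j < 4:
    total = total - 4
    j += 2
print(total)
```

-8

j=1: total = 0-4 = -4
j=3: total = (-4)-4 = -8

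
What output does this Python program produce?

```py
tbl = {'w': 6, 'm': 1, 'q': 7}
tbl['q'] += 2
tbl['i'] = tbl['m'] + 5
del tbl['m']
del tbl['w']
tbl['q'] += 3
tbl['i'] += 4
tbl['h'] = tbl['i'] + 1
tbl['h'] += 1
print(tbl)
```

tbl['q'] = 7+2 = 9 → {'w': 6, 'm': 1, 'q': 9}
tbl['i'] = tbl['m']+5 = 6 → {'w': 6, 'm': 1, 'q': 9, 'i': 6}
del 'm' → {'w': 6, 'q': 9, 'i': 6}
del 'w' → {'q': 9, 'i': 6}
tbl['q'] = 9+3 = 12 → {'q': 12, 'i': 6}
tbl['i'] = 6+4 = 10 → {'q': 12, 'i': 10}
tbl['h'] = tbl['i']+1 = 11 → {'q': 12, 'i': 10, 'h': 11}
tbl['h'] = 11+1 = 12 → {'q': 12, 'i': 10, 'h': 12}

{'q': 12, 'i': 10, 'h': 12}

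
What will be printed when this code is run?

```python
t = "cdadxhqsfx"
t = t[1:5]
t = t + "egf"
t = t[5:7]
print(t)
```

gf

slice [1:5] → 'dadx'
+ 'egf' → 'dadxegf'
slice [5:7] → 'gf'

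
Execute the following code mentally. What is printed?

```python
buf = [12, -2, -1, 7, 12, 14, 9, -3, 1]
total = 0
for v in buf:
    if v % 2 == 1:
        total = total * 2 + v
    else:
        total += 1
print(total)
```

v=12: not odd, total = 0+1 = 1
v=-2: not odd, total = 1+1 = 2
v=-1: odd, total = 2*2+(-1) = 3
v=7: odd, total = 3*2+7 = 13
v=12: not odd, total = 13+1 = 14
v=14: not odd, total = 14+1 = 15
v=9: odd, total = 15*2+9 = 39
v=-3: odd, total = 39*2+(-3) = 75
v=1: odd, total = 75*2+1 = 151

151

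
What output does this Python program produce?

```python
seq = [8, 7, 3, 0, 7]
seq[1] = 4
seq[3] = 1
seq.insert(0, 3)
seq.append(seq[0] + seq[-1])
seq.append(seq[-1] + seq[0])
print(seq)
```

seq[1] = 4 → [8, 4, 3, 0, 7]
seq[3] = 1 → [8, 4, 3, 1, 7]
insert 3 at 0 → [3, 8, 4, 3, 1, 7]
append seq[0]+seq[-1] = 3+7 = 10 → [3, 8, 4, 3, 1, 7, 10]
append seq[-1]+seq[0] = 10+3 = 13 → [3, 8, 4, 3, 1, 7, 10, 13]

[3, 8, 4, 3, 1, 7, 10, 13]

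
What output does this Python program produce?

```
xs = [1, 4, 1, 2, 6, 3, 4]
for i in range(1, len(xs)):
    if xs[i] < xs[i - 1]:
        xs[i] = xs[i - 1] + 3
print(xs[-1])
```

19

i=1: 4>=1, unchanged → [1, 4, 1, 2, 6, 3, 4]
i=2: 1<4, xs[2] = 4+3 = 7 → [1, 4, 7, 2, 6, 3, 4]
i=3: 2<7, xs[3] = 7+3 = 10 → [1, 4, 7, 10, 6, 3, 4]
i=4: 6<10, xs[4] = 10+3 = 13 → [1, 4, 7, 10, 13, 3, 4]
i=5: 3<13, xs[5] = 13+3 = 16 → [1, 4, 7, 10, 13, 16, 4]
i=6: 4<16, xs[6] = 16+3 = 19 → [1, 4, 7, 10, 13, 16, 19]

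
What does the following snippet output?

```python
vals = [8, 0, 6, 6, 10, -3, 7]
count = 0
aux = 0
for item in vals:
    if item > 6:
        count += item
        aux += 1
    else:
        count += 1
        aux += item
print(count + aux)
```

41

item=8: >6, count = 0+8 = 8; aux=1
item=0: not >6, count = 8+1 = 9; aux=1
item=6: not >6, count = 9+1 = 10; aux=7
item=6: not >6, count = 10+1 = 11; aux=13
item=10: >6, count = 11+10 = 21; aux=14
item=-3: not >6, count = 21+1 = 22; aux=11
item=7: >6, count = 22+7 = 29; aux=12
count+aux = 29+12 = 41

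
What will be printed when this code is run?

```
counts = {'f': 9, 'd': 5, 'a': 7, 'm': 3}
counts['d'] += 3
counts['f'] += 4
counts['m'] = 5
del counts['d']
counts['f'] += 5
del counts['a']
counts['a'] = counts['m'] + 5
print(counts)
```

{'f': 18, 'm': 5, 'a': 10}

counts['d'] = 5+3 = 8 → {'f': 9, 'd': 8, 'a': 7, 'm': 3}
counts['f'] = 9+4 = 13 → {'f': 13, 'd': 8, 'a': 7, 'm': 3}
counts['m'] = 5 → {'f': 13, 'd': 8, 'a': 7, 'm': 5}
del 'd' → {'f': 13, 'a': 7, 'm': 5}
counts['f'] = 13+5 = 18 → {'f': 18, 'a': 7, 'm': 5}
del 'a' → {'f': 18, 'm': 5}
counts['a'] = counts['m']+5 = 10 → {'f': 18, 'm': 5, 'a': 10}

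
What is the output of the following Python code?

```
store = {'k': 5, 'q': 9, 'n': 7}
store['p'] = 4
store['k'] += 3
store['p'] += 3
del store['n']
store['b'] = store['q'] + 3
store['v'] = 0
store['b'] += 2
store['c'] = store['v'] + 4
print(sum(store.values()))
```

store['p'] = 4 → {'k': 5, 'q': 9, 'n': 7, 'p': 4}
store['k'] = 5+3 = 8 → {'k': 8, 'q': 9, 'n': 7, 'p': 4}
store['p'] = 4+3 = 7 → {'k': 8, 'q': 9, 'n': 7, 'p': 7}
del 'n' → {'k': 8, 'q': 9, 'p': 7}
store['b'] = store['q']+3 = 12 → {'k': 8, 'q': 9, 'p': 7, 'b': 12}
store['v'] = 0 → {'k': 8, 'q': 9, 'p': 7, 'b': 12, 'v': 0}
store['b'] = 12+2 = 14 → {'k': 8, 'q': 9, 'p': 7, 'b': 14, 'v': 0}
store['c'] = store['v']+4 = 4 → {'k': 8, 'q': 9, 'p': 7, 'b': 14, 'v': 0, 'c': 4}
sum of values = 42

42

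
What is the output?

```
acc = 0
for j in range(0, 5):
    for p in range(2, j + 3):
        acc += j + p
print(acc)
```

90

j=0,p=2: acc = 0+2 = 2
j=1,p=2: acc = 2+3 = 5
j=1,p=3: acc = 5+4 = 9
j=2,p=2: acc = 9+4 = 13
j=2,p=3: acc = 13+5 = 18
j=2,p=4: acc = 18+6 = 24
j=3,p=2: acc = 24+5 = 29
j=3,p=3: acc = 29+6 = 35
j=3,p=4: acc = 35+7 = 42
j=3,p=5: acc = 42+8 = 50
j=4,p=2: acc = 50+6 = 56
j=4,p=3: acc = 56+7 = 63
j=4,p=4: acc = 63+8 = 71
j=4,p=5: acc = 71+9 = 80
j=4,p=6: acc = 80+10 = 90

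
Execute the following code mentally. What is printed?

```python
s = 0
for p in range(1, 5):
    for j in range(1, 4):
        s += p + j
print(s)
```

p=1,j=1: s = 0+2 = 2
p=1,j=2: s = 2+3 = 5
p=1,j=3: s = 5+4 = 9
p=2,j=1: s = 9+3 = 12
p=2,j=2: s = 12+4 = 16
p=2,j=3: s = 16+5 = 21
p=3,j=1: s = 21+4 = 25
p=3,j=2: s = 25+5 = 30
p=3,j=3: s = 30+6 = 36
p=4,j=1: s = 36+5 = 41
p=4,j=2: s = 41+6 = 47
p=4,j=3: s = 47+7 = 54

54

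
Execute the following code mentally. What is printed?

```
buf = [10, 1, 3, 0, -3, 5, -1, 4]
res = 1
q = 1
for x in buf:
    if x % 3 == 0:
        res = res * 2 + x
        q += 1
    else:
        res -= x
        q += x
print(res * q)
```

x=10: not %3==0, res = 1-10 = -9; q=11
x=1: not %3==0, res = (-9)-1 = -10; q=12
x=3: %3==0, res = (-10)*2+3 = -17; q=13
x=0: %3==0, res = (-17)*2+0 = -34; q=14
x=-3: %3==0, res = (-34)*2+(-3) = -71; q=15
x=5: not %3==0, res = (-71)-5 = -76; q=20
x=-1: not %3==0, res = (-76)-(-1) = -75; q=19
x=4: not %3==0, res = (-75)-4 = -79; q=23
res*q = (-79)*23 = -1817

-1817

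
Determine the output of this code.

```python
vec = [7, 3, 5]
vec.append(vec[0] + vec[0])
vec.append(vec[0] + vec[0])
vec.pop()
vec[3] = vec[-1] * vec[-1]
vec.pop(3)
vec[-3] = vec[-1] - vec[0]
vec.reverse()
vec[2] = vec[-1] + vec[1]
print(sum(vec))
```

append vec[0]+vec[0] = 7+7 = 14 → [7, 3, 5, 14]
append vec[0]+vec[0] = 7+7 = 14 → [7, 3, 5, 14, 14]
pop() removes 14 → [7, 3, 5, 14]
vec[3] = vec[-1]*vec[-1] = 14*14 = 196 → [7, 3, 5, 196]
pop(3) removes 196 → [7, 3, 5]
vec[-3] = vec[-1]-vec[0] = 5-7 = -2 → [-2, 3, 5]
reverse → [5, 3, -2]
vec[2] = vec[-1]+vec[1] = (-2)+3 = 1 → [5, 3, 1]
sum = 9

9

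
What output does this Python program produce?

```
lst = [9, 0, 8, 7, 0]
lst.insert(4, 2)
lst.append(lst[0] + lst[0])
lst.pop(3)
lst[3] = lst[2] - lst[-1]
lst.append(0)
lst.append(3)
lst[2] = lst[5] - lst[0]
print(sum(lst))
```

29

insert 2 at 4 → [9, 0, 8, 7, 2, 0]
append lst[0]+lst[0] = 9+9 = 18 → [9, 0, 8, 7, 2, 0, 18]
pop(3) removes 7 → [9, 0, 8, 2, 0, 18]
lst[3] = lst[2]-lst[-1] = 8-18 = -10 → [9, 0, 8, -10, 0, 18]
append 0 → [9, 0, 8, -10, 0, 18, 0]
append 3 → [9, 0, 8, -10, 0, 18, 0, 3]
lst[2] = lst[5]-lst[0] = 18-9 = 9 → [9, 0, 9, -10, 0, 18, 0, 3]
sum = 29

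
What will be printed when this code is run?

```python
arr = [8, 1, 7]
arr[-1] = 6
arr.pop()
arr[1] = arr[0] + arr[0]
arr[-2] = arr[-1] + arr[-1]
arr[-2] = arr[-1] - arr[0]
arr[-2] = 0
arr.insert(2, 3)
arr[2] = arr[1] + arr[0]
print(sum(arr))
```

arr[-1] = 6 → [8, 1, 6]
pop() removes 6 → [8, 1]
arr[1] = arr[0]+arr[0] = 8+8 = 16 → [8, 16]
arr[-2] = arr[-1]+arr[-1] = 16+16 = 32 → [32, 16]
arr[-2] = arr[-1]-arr[0] = 16-32 = -16 → [-16, 16]
arr[-2] = 0 → [0, 16]
insert 3 at 2 → [0, 16, 3]
arr[2] = arr[1]+arr[0] = 16+0 = 16 → [0, 16, 16]
sum = 32

32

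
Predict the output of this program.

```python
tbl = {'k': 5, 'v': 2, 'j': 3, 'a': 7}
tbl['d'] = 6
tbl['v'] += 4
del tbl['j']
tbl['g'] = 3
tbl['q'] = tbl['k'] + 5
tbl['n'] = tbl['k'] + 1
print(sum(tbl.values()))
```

43

tbl['d'] = 6 → {'k': 5, 'v': 2, 'j': 3, 'a': 7, 'd': 6}
tbl['v'] = 2+4 = 6 → {'k': 5, 'v': 6, 'j': 3, 'a': 7, 'd': 6}
del 'j' → {'k': 5, 'v': 6, 'a': 7, 'd': 6}
tbl['g'] = 3 → {'k': 5, 'v': 6, 'a': 7, 'd': 6, 'g': 3}
tbl['q'] = tbl['k']+5 = 10 → {'k': 5, 'v': 6, 'a': 7, 'd': 6, 'g': 3, 'q': 10}
tbl['n'] = tbl['k']+1 = 6 → {'k': 5, 'v': 6, 'a': 7, 'd': 6, 'g': 3, 'q': 10, 'n': 6}
sum of values = 43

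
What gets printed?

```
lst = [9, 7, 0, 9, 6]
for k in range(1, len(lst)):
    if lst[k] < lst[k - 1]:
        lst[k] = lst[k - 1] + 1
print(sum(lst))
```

55

k=1: 7<9, lst[1] = 9+1 = 10 → [9, 10, 0, 9, 6]
k=2: 0<10, lst[2] = 10+1 = 11 → [9, 10, 11, 9, 6]
k=3: 9<11, lst[3] = 11+1 = 12 → [9, 10, 11, 12, 6]
k=4: 6<12, lst[4] = 12+1 = 13 → [9, 10, 11, 12, 13]
sum = 55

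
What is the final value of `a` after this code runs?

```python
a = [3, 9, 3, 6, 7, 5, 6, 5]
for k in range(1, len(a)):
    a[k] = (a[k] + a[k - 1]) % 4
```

k=1: a[1] = (9+3)%4 = 0 → [3, 0, 3, 6, 7, 5, 6, 5]
k=2: a[2] = (3+0)%4 = 3 → [3, 0, 3, 6, 7, 5, 6, 5]
k=3: a[3] = (6+3)%4 = 1 → [3, 0, 3, 1, 7, 5, 6, 5]
k=4: a[4] = (7+1)%4 = 0 → [3, 0, 3, 1, 0, 5, 6, 5]
k=5: a[5] = (5+0)%4 = 1 → [3, 0, 3, 1, 0, 1, 6, 5]
k=6: a[6] = (6+1)%4 = 3 → [3, 0, 3, 1, 0, 1, 3, 5]
k=7: a[7] = (5+3)%4 = 0 → [3, 0, 3, 1, 0, 1, 3, 0]

[3, 0, 3, 1, 0, 1, 3, 0]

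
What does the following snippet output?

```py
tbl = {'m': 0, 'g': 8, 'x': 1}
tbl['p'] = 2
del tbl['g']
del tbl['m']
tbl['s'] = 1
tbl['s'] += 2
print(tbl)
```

tbl['p'] = 2 → {'m': 0, 'g': 8, 'x': 1, 'p': 2}
del 'g' → {'m': 0, 'x': 1, 'p': 2}
del 'm' → {'x': 1, 'p': 2}
tbl['s'] = 1 → {'x': 1, 'p': 2, 's': 1}
tbl['s'] = 1+2 = 3 → {'x': 1, 'p': 2, 's': 3}

{'x': 1, 'p': 2, 's': 3}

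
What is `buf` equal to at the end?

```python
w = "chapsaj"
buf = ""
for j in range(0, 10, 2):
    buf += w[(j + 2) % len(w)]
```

j=0: add w[2]='a' → 'a'
j=2: add w[4]='s' → 'as'
j=4: add w[6]='j' → 'asj'
j=6: add w[1]='h' → 'asjh'
j=8: add w[3]='p' → 'asjhp'

'asjhp'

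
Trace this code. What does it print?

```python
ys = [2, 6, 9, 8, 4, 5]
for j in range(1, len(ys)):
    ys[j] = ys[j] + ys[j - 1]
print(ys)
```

j=1: ys[1] = 6+2 = 8 → [2, 8, 9, 8, 4, 5]
j=2: ys[2] = 9+8 = 17 → [2, 8, 17, 8, 4, 5]
j=3: ys[3] = 8+17 = 25 → [2, 8, 17, 25, 4, 5]
j=4: ys[4] = 4+25 = 29 → [2, 8, 17, 25, 29, 5]
j=5: ys[5] = 5+29 = 34 → [2, 8, 17, 25, 29, 34]

[2, 8, 17, 25, 29, 34]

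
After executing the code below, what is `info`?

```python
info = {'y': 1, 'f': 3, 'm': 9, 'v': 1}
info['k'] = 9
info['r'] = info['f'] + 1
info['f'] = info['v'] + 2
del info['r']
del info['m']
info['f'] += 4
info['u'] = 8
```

info['k'] = 9 → {'y': 1, 'f': 3, 'm': 9, 'v': 1, 'k': 9}
info['r'] = info['f']+1 = 4 → {'y': 1, 'f': 3, 'm': 9, 'v': 1, 'k': 9, 'r': 4}
info['f'] = info['v']+2 = 3 → {'y': 1, 'f': 3, 'm': 9, 'v': 1, 'k': 9, 'r': 4}
del 'r' → {'y': 1, 'f': 3, 'm': 9, 'v': 1, 'k': 9}
del 'm' → {'y': 1, 'f': 3, 'v': 1, 'k': 9}
info['f'] = 3+4 = 7 → {'y': 1, 'f': 7, 'v': 1, 'k': 9}
info['u'] = 8 → {'y': 1, 'f': 7, 'v': 1, 'k': 9, 'u': 8}

{'y': 1, 'f': 7, 'v': 1, 'k': 9, 'u': 8}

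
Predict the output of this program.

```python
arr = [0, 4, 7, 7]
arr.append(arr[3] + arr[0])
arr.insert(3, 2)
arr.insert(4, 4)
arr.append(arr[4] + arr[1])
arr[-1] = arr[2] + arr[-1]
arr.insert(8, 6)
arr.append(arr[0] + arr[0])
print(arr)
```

[0, 4, 7, 2, 4, 7, 7, 15, 6, 0]

append arr[3]+arr[0] = 7+0 = 7 → [0, 4, 7, 7, 7]
insert 2 at 3 → [0, 4, 7, 2, 7, 7]
insert 4 at 4 → [0, 4, 7, 2, 4, 7, 7]
append arr[4]+arr[1] = 4+4 = 8 → [0, 4, 7, 2, 4, 7, 7, 8]
arr[-1] = arr[2]+arr[-1] = 7+8 = 15 → [0, 4, 7, 2, 4, 7, 7, 15]
insert 6 at 8 → [0, 4, 7, 2, 4, 7, 7, 15, 6]
append arr[0]+arr[0] = 0+0 = 0 → [0, 4, 7, 2, 4, 7, 7, 15, 6, 0]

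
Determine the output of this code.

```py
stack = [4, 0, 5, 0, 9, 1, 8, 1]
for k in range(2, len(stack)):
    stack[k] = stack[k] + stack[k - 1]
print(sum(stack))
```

k=2: stack[2] = 5+0 = 5 → [4, 0, 5, 0, 9, 1, 8, 1]
k=3: stack[3] = 0+5 = 5 → [4, 0, 5, 5, 9, 1, 8, 1]
k=4: stack[4] = 9+5 = 14 → [4, 0, 5, 5, 14, 1, 8, 1]
k=5: stack[5] = 1+14 = 15 → [4, 0, 5, 5, 14, 15, 8, 1]
k=6: stack[6] = 8+15 = 23 → [4, 0, 5, 5, 14, 15, 23, 1]
k=7: stack[7] = 1+23 = 24 → [4, 0, 5, 5, 14, 15, 23, 24]
sum = 90

90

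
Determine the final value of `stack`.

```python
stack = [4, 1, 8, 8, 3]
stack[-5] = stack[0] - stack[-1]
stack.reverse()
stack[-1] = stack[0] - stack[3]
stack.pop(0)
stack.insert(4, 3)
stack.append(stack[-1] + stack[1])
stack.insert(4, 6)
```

[8, 8, 1, 2, 6, 3, 11]

stack[-5] = stack[0]-stack[-1] = 4-3 = 1 → [1, 1, 8, 8, 3]
reverse → [3, 8, 8, 1, 1]
stack[-1] = stack[0]-stack[3] = 3-1 = 2 → [3, 8, 8, 1, 2]
pop(0) removes 3 → [8, 8, 1, 2]
insert 3 at 4 → [8, 8, 1, 2, 3]
append stack[-1]+stack[1] = 3+8 = 11 → [8, 8, 1, 2, 3, 11]
insert 6 at 4 → [8, 8, 1, 2, 6, 3, 11]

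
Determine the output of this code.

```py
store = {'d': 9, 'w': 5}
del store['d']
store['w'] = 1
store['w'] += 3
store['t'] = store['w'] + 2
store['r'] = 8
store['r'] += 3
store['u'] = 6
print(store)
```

{'w': 4, 't': 6, 'r': 11, 'u': 6}

del 'd' → {'w': 5}
store['w'] = 1 → {'w': 1}
store['w'] = 1+3 = 4 → {'w': 4}
store['t'] = store['w']+2 = 6 → {'w': 4, 't': 6}
store['r'] = 8 → {'w': 4, 't': 6, 'r': 8}
store['r'] = 8+3 = 11 → {'w': 4, 't': 6, 'r': 11}
store['u'] = 6 → {'w': 4, 't': 6, 'r': 11, 'u': 6}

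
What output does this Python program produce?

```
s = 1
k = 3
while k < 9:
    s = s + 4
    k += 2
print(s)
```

13

k=3: s = 1+4 = 5
k=5: s = 5+4 = 9
k=7: s = 9+4 = 13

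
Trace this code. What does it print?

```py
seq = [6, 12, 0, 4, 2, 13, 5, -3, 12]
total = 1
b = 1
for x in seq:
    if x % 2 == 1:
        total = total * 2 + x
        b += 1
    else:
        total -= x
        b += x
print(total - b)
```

x=6: not odd, total = 1-6 = -5; b=7
x=12: not odd, total = (-5)-12 = -17; b=19
x=0: not odd, total = (-17)-0 = -17; b=19
x=4: not odd, total = (-17)-4 = -21; b=23
x=2: not odd, total = (-21)-2 = -23; b=25
x=13: odd, total = (-23)*2+13 = -33; b=26
x=5: odd, total = (-33)*2+5 = -61; b=27
x=-3: odd, total = (-61)*2+(-3) = -125; b=28
x=12: not odd, total = (-125)-12 = -137; b=40
total-b = (-137)-40 = -177

-177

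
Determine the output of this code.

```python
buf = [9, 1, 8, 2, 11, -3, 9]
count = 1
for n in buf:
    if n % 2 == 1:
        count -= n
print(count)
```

-26

n=9: odd, count = 1-9 = -8
n=1: odd, count = (-8)-1 = -9
n=8: not odd
n=2: not odd
n=11: odd, count = (-9)-11 = -20
n=-3: odd, count = (-20)-(-3) = -17
n=9: odd, count = (-17)-9 = -26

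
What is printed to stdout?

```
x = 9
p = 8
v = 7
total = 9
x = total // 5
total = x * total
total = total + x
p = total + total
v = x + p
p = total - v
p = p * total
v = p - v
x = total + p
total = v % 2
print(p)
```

x = 9//5 = 1
total = 1*9 = 9
total = 9+1 = 10
p = 10+10 = 20
v = 1+20 = 21
p = 10-21 = -11
p = (-11)*10 = -110
v = (-110)-21 = -131
x = 10+(-110) = -100
total = (-131)%2 = 1

-110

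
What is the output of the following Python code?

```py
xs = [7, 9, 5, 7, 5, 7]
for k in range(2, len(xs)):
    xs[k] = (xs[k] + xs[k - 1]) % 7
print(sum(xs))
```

26

k=2: xs[2] = (5+9)%7 = 0 → [7, 9, 0, 7, 5, 7]
k=3: xs[3] = (7+0)%7 = 0 → [7, 9, 0, 0, 5, 7]
k=4: xs[4] = (5+0)%7 = 5 → [7, 9, 0, 0, 5, 7]
k=5: xs[5] = (7+5)%7 = 5 → [7, 9, 0, 0, 5, 5]
sum = 26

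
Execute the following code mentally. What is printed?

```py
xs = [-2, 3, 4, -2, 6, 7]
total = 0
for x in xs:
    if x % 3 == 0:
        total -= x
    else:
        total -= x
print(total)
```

x=-2: not %3==0, total = 0-(-2) = 2
x=3: %3==0, total = 2-3 = -1
x=4: not %3==0, total = (-1)-4 = -5
x=-2: not %3==0, total = (-5)-(-2) = -3
x=6: %3==0, total = (-3)-6 = -9
x=7: not %3==0, total = (-9)-7 = -16

-16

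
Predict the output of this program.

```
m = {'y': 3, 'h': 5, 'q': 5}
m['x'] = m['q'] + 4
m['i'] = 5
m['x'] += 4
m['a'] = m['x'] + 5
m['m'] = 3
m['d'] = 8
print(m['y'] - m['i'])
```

m['x'] = m['q']+4 = 9 → {'y': 3, 'h': 5, 'q': 5, 'x': 9}
m['i'] = 5 → {'y': 3, 'h': 5, 'q': 5, 'x': 9, 'i': 5}
m['x'] = 9+4 = 13 → {'y': 3, 'h': 5, 'q': 5, 'x': 13, 'i': 5}
m['a'] = m['x']+5 = 18 → {'y': 3, 'h': 5, 'q': 5, 'x': 13, 'i': 5, 'a': 18}
m['m'] = 3 → {'y': 3, 'h': 5, 'q': 5, 'x': 13, 'i': 5, 'a': 18, 'm': 3}
m['d'] = 8 → {'y': 3, 'h': 5, 'q': 5, 'x': 13, 'i': 5, 'a': 18, 'm': 3, 'd': 8}
m['y']-m['i'] = 3-5 = -2

-2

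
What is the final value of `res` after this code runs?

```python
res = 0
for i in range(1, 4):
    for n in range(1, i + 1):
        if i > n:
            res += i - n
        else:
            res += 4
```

i=1,n=1: not 1>1, res = 0+4 = 4
i=2,n=1: 2>1, res = 4+1 = 5
i=2,n=2: not 2>2, res = 5+4 = 9
i=3,n=1: 3>1, res = 9+2 = 11
i=3,n=2: 3>2, res = 11+1 = 12
i=3,n=3: not 3>3, res = 12+4 = 16

16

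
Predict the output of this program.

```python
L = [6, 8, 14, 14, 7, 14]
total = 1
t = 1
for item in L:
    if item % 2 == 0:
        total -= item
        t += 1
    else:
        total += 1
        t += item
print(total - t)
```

-67

item=6: even, total = 1-6 = -5; t=2
item=8: even, total = (-5)-8 = -13; t=3
item=14: even, total = (-13)-14 = -27; t=4
item=14: even, total = (-27)-14 = -41; t=5
item=7: not even, total = (-41)+1 = -40; t=12
item=14: even, total = (-40)-14 = -54; t=13
total-t = (-54)-13 = -67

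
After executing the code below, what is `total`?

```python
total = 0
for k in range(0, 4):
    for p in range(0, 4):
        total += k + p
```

48

k=0,p=0: total = 0+0 = 0
k=0,p=1: total = 0+1 = 1
k=0,p=2: total = 1+2 = 3
k=0,p=3: total = 3+3 = 6
k=1,p=0: total = 6+1 = 7
k=1,p=1: total = 7+2 = 9
k=1,p=2: total = 9+3 = 12
k=1,p=3: total = 12+4 = 16
k=2,p=0: total = 16+2 = 18
k=2,p=1: total = 18+3 = 21
k=2,p=2: total = 21+4 = 25
k=2,p=3: total = 25+5 = 30
k=3,p=0: total = 30+3 = 33
k=3,p=1: total = 33+4 = 37
k=3,p=2: total = 37+5 = 42
k=3,p=3: total = 42+6 = 48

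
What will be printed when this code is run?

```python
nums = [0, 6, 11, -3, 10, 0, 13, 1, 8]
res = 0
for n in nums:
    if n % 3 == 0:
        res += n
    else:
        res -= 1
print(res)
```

n=0: %3==0, res = 0+0 = 0
n=6: %3==0, res = 0+6 = 6
n=11: not %3==0, res = 6-1 = 5
n=-3: %3==0, res = 5+(-3) = 2
n=10: not %3==0, res = 2-1 = 1
n=0: %3==0, res = 1+0 = 1
n=13: not %3==0, res = 1-1 = 0
n=1: not %3==0, res = 0-1 = -1
n=8: not %3==0, res = (-1)-1 = -2

-2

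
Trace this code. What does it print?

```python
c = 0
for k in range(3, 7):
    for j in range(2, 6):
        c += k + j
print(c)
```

k=3,j=2: c = 0+5 = 5
k=3,j=3: c = 5+6 = 11
k=3,j=4: c = 11+7 = 18
k=3,j=5: c = 18+8 = 26
k=4,j=2: c = 26+6 = 32
k=4,j=3: c = 32+7 = 39
k=4,j=4: c = 39+8 = 47
k=4,j=5: c = 47+9 = 56
k=5,j=2: c = 56+7 = 63
k=5,j=3: c = 63+8 = 71
k=5,j=4: c = 71+9 = 80
k=5,j=5: c = 80+10 = 90
k=6,j=2: c = 90+8 = 98
k=6,j=3: c = 98+9 = 107
k=6,j=4: c = 107+10 = 117
k=6,j=5: c = 117+11 = 128

128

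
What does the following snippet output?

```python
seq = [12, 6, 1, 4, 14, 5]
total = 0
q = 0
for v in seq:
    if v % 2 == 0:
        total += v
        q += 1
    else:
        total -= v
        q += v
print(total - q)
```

20

v=12: even, total = 0+12 = 12; q=1
v=6: even, total = 12+6 = 18; q=2
v=1: not even, total = 18-1 = 17; q=3
v=4: even, total = 17+4 = 21; q=4
v=14: even, total = 21+14 = 35; q=5
v=5: not even, total = 35-5 = 30; q=10
total-q = 30-10 = 20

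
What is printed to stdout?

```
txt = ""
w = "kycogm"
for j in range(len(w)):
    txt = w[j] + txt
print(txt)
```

j=0: prepend 'k' → 'k'
j=1: prepend 'y' → 'yk'
j=2: prepend 'c' → 'cyk'
j=3: prepend 'o' → 'ocyk'
j=4: prepend 'g' → 'gocyk'
j=5: prepend 'm' → 'mgocyk'

mgocyk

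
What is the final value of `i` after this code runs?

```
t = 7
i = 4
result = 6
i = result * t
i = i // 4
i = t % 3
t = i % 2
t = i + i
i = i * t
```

i = 6*7 = 42
i = 42//4 = 10
i = 7%3 = 1
t = 1%2 = 1
t = 1+1 = 2
i = 1*2 = 2

2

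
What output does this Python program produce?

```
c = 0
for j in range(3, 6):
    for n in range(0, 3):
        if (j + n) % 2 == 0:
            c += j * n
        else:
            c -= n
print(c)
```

11

j=3,n=0: odd sum, c = 0-0 = 0
j=3,n=1: even sum, c = 0+3 = 3
j=3,n=2: odd sum, c = 3-2 = 1
j=4,n=0: even sum, c = 1+0 = 1
j=4,n=1: odd sum, c = 1-1 = 0
j=4,n=2: even sum, c = 0+8 = 8
j=5,n=0: odd sum, c = 8-0 = 8
j=5,n=1: even sum, c = 8+5 = 13
j=5,n=2: odd sum, c = 13-2 = 11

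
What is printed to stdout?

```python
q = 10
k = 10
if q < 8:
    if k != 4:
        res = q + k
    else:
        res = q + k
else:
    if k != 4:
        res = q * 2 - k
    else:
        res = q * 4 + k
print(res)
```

q=10, k=10
q < 8 is False; k != 4 is True
→ res = q * 2 - k = 10

10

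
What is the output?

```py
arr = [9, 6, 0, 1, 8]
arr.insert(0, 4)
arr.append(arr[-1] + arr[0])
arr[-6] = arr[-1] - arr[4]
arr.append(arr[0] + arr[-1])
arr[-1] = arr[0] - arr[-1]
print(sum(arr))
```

30

insert 4 at 0 → [4, 9, 6, 0, 1, 8]
append arr[-1]+arr[0] = 8+4 = 12 → [4, 9, 6, 0, 1, 8, 12]
arr[-6] = arr[-1]-arr[4] = 12-1 = 11 → [4, 11, 6, 0, 1, 8, 12]
append arr[0]+arr[-1] = 4+12 = 16 → [4, 11, 6, 0, 1, 8, 12, 16]
arr[-1] = arr[0]-arr[-1] = 4-16 = -12 → [4, 11, 6, 0, 1, 8, 12, -12]
sum = 30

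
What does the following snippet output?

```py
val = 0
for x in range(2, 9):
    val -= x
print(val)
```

x=2: val = 0-2 = -2
x=3: val = (-2)-3 = -5
x=4: val = (-5)-4 = -9
x=5: val = (-9)-5 = -14
x=6: val = (-14)-6 = -20
x=7: val = (-20)-7 = -27
x=8: val = (-27)-8 = -35

-35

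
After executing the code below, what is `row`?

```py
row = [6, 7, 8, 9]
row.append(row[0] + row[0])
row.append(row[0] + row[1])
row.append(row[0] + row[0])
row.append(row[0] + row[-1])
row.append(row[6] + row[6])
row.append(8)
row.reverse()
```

[8, 24, 18, 12, 13, 12, 9, 8, 7, 6]

append row[0]+row[0] = 6+6 = 12 → [6, 7, 8, 9, 12]
append row[0]+row[1] = 6+7 = 13 → [6, 7, 8, 9, 12, 13]
append row[0]+row[0] = 6+6 = 12 → [6, 7, 8, 9, 12, 13, 12]
append row[0]+row[-1] = 6+12 = 18 → [6, 7, 8, 9, 12, 13, 12, 18]
append row[6]+row[6] = 12+12 = 24 → [6, 7, 8, 9, 12, 13, 12, 18, 24]
append 8 → [6, 7, 8, 9, 12, 13, 12, 18, 24, 8]
reverse → [8, 24, 18, 12, 13, 12, 9, 8, 7, 6]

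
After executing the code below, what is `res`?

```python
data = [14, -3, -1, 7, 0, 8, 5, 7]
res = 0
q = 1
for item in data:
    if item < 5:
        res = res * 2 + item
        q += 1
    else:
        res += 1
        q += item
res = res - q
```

-46

item=14: not <5, res = 0+1 = 1; q=15
item=-3: <5, res = 1*2+(-3) = -1; q=16
item=-1: <5, res = (-1)*2+(-1) = -3; q=17
item=7: not <5, res = (-3)+1 = -2; q=24
item=0: <5, res = (-2)*2+0 = -4; q=25
item=8: not <5, res = (-4)+1 = -3; q=33
item=5: not <5, res = (-3)+1 = -2; q=38
item=7: not <5, res = (-2)+1 = -1; q=45
res-q = (-1)-45 = -46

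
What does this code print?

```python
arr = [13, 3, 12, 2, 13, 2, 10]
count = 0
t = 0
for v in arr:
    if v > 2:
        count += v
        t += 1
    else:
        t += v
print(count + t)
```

60

v=13: >2, count = 0+13 = 13; t=1
v=3: >2, count = 13+3 = 16; t=2
v=12: >2, count = 16+12 = 28; t=3
v=2: not >2; t=5
v=13: >2, count = 28+13 = 41; t=6
v=2: not >2; t=8
v=10: >2, count = 41+10 = 51; t=9
count+t = 51+9 = 60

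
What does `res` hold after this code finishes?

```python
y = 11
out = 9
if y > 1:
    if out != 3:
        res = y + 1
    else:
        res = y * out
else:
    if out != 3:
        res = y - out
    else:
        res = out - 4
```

12

y=11, out=9
y > 1 is True; out != 3 is True
→ res = y + 1 = 12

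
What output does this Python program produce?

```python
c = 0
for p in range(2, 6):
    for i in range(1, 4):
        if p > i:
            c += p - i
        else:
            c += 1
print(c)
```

22

p=2,i=1: 2>1, c = 0+1 = 1
p=2,i=2: not 2>2, c = 1+1 = 2
p=2,i=3: not 2>3, c = 2+1 = 3
p=3,i=1: 3>1, c = 3+2 = 5
p=3,i=2: 3>2, c = 5+1 = 6
p=3,i=3: not 3>3, c = 6+1 = 7
p=4,i=1: 4>1, c = 7+3 = 10
p=4,i=2: 4>2, c = 10+2 = 12
p=4,i=3: 4>3, c = 12+1 = 13
p=5,i=1: 5>1, c = 13+4 = 17
p=5,i=2: 5>2, c = 17+3 = 20
p=5,i=3: 5>3, c = 20+2 = 22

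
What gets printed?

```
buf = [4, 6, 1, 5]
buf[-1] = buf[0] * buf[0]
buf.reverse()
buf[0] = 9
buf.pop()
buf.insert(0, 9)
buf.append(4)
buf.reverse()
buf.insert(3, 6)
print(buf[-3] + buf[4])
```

buf[-1] = buf[0]*buf[0] = 4*4 = 16 → [4, 6, 1, 16]
reverse → [16, 1, 6, 4]
buf[0] = 9 → [9, 1, 6, 4]
pop() removes 4 → [9, 1, 6]
insert 9 at 0 → [9, 9, 1, 6]
append 4 → [9, 9, 1, 6, 4]
reverse → [4, 6, 1, 9, 9]
insert 6 at 3 → [4, 6, 1, 6, 9, 9]
buf[-3]+buf[4] = 6+9 = 15

15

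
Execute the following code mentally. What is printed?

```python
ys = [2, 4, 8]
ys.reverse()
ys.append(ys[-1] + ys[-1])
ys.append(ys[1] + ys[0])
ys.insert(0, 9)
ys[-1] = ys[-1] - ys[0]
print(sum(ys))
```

reverse → [8, 4, 2]
append ys[-1]+ys[-1] = 2+2 = 4 → [8, 4, 2, 4]
append ys[1]+ys[0] = 4+8 = 12 → [8, 4, 2, 4, 12]
insert 9 at 0 → [9, 8, 4, 2, 4, 12]
ys[-1] = ys[-1]-ys[0] = 12-9 = 3 → [9, 8, 4, 2, 4, 3]
sum = 30

30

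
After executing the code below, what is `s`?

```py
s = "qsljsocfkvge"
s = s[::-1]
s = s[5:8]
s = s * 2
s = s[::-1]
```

'socsoc'

reverse → 'egvkfcosjlsq'
slice [5:8] → 'cos'
repeat ×2 → 'coscos'
reverse → 'socsoc'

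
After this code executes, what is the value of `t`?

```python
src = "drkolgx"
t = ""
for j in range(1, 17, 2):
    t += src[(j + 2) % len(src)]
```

'ogdklxro'

j=1: add src[3]='o' → 'o'
j=3: add src[5]='g' → 'og'
j=5: add src[0]='d' → 'ogd'
j=7: add src[2]='k' → 'ogdk'
j=9: add src[4]='l' → 'ogdkl'
j=11: add src[6]='x' → 'ogdklx'
j=13: add src[1]='r' → 'ogdklxr'
j=15: add src[3]='o' → 'ogdklxro'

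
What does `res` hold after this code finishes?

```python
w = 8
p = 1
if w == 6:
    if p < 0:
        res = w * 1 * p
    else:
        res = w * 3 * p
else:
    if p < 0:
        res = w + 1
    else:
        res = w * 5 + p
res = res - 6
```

35

w=8, p=1
w == 6 is False; p < 0 is False
→ res = w * 5 + p = 41
res = 41-6 = 35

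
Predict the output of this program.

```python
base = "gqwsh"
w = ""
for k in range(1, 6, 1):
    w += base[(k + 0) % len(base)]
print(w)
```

qwshg

k=1: add base[1]='q' → 'q'
k=2: add base[2]='w' → 'qw'
k=3: add base[3]='s' → 'qws'
k=4: add base[4]='h' → 'qwsh'
k=5: add base[0]='g' → 'qwshg'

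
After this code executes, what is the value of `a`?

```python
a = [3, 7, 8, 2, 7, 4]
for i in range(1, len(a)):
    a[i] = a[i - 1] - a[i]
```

i=1: a[1] = 3-7 = -4 → [3, -4, 8, 2, 7, 4]
i=2: a[2] = (-4)-8 = -12 → [3, -4, -12, 2, 7, 4]
i=3: a[3] = (-12)-2 = -14 → [3, -4, -12, -14, 7, 4]
i=4: a[4] = (-14)-7 = -21 → [3, -4, -12, -14, -21, 4]
i=5: a[5] = (-21)-4 = -25 → [3, -4, -12, -14, -21, -25]

[3, -4, -12, -14, -21, -25]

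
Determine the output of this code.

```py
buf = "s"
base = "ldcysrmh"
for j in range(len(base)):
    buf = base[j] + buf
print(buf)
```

hmrsycdls

j=0: prepend 'l' → 'ls'
j=1: prepend 'd' → 'dls'
j=2: prepend 'c' → 'cdls'
j=3: prepend 'y' → 'ycdls'
j=4: prepend 's' → 'sycdls'
j=5: prepend 'r' → 'rsycdls'
j=6: prepend 'm' → 'mrsycdls'
j=7: prepend 'h' → 'hmrsycdls'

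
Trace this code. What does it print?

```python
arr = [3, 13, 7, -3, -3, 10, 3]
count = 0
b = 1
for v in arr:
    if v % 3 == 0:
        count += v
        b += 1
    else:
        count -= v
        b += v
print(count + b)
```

5

v=3: %3==0, count = 0+3 = 3; b=2
v=13: not %3==0, count = 3-13 = -10; b=15
v=7: not %3==0, count = (-10)-7 = -17; b=22
v=-3: %3==0, count = (-17)+(-3) = -20; b=23
v=-3: %3==0, count = (-20)+(-3) = -23; b=24
v=10: not %3==0, count = (-23)-10 = -33; b=34
v=3: %3==0, count = (-33)+3 = -30; b=35
count+b = (-30)+35 = 5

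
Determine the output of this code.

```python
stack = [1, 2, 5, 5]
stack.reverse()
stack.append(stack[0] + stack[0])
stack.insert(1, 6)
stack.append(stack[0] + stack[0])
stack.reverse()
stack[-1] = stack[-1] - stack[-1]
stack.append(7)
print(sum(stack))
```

41

reverse → [5, 5, 2, 1]
append stack[0]+stack[0] = 5+5 = 10 → [5, 5, 2, 1, 10]
insert 6 at 1 → [5, 6, 5, 2, 1, 10]
append stack[0]+stack[0] = 5+5 = 10 → [5, 6, 5, 2, 1, 10, 10]
reverse → [10, 10, 1, 2, 5, 6, 5]
stack[-1] = stack[-1]-stack[-1] = 5-5 = 0 → [10, 10, 1, 2, 5, 6, 0]
append 7 → [10, 10, 1, 2, 5, 6, 0, 7]
sum = 41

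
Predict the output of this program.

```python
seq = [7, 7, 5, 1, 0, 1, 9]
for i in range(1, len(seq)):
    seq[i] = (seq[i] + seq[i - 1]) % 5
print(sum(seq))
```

16

i=1: seq[1] = (7+7)%5 = 4 → [7, 4, 5, 1, 0, 1, 9]
i=2: seq[2] = (5+4)%5 = 4 → [7, 4, 4, 1, 0, 1, 9]
i=3: seq[3] = (1+4)%5 = 0 → [7, 4, 4, 0, 0, 1, 9]
i=4: seq[4] = (0+0)%5 = 0 → [7, 4, 4, 0, 0, 1, 9]
i=5: seq[5] = (1+0)%5 = 1 → [7, 4, 4, 0, 0, 1, 9]
i=6: seq[6] = (9+1)%5 = 0 → [7, 4, 4, 0, 0, 1, 0]
sum = 16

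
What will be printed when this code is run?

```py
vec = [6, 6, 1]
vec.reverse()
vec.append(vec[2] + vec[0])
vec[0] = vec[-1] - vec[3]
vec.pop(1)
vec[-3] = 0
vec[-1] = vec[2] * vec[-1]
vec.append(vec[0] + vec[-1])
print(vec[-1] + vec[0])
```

reverse → [1, 6, 6]
append vec[2]+vec[0] = 6+1 = 7 → [1, 6, 6, 7]
vec[0] = vec[-1]-vec[3] = 7-7 = 0 → [0, 6, 6, 7]
pop(1) removes 6 → [0, 6, 7]
vec[-3] = 0 → [0, 6, 7]
vec[-1] = vec[2]*vec[-1] = 7*7 = 49 → [0, 6, 49]
append vec[0]+vec[-1] = 0+49 = 49 → [0, 6, 49, 49]
vec[-1]+vec[0] = 49+0 = 49

49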